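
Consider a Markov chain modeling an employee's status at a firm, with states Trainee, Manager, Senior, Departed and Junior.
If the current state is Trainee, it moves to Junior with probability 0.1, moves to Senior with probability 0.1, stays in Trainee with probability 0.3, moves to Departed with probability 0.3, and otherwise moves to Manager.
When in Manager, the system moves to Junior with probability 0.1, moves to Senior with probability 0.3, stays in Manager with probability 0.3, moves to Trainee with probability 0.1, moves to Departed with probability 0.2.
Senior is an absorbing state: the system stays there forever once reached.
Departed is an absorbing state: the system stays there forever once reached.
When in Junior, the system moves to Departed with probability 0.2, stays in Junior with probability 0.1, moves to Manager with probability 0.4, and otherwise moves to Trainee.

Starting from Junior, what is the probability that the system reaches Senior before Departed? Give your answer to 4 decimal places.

0.3489

Let h(s) be the probability of absorption at Senior starting from transient state s. Then h(Senior) = 1 and h(Departed) = 0. By first-step analysis:
h(Trainee) = 0.3·h(Trainee) + 0.2·h(Manager) + 0.1·1 + 0.3·0 + 0.1·h(Junior)
h(Manager) = 0.1·h(Trainee) + 0.3·h(Manager) + 0.3·1 + 0.2·0 + 0.1·h(Junior)
h(Junior) = 0.3·h(Trainee) + 0.4·h(Manager) + 0.2·0 + 0.1·h(Junior)
Solving: h(Trainee) = 0.3434, h(Manager) = 0.5275, h(Junior) = 0.3489.
Starting from Junior, the probability is 0.3489.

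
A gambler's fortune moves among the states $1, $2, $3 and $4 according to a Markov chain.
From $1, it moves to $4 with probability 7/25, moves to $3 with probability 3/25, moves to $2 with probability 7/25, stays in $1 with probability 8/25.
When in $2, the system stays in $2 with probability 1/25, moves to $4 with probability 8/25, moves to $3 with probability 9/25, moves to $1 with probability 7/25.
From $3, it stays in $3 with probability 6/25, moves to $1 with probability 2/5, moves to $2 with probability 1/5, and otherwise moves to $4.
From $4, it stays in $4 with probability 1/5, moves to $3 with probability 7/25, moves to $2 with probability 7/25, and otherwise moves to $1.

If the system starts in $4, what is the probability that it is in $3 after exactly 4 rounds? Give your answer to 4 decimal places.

0.2376

Propagate the distribution vector 4 rounds from $4.
After 0 rounds: (0.0000, 0.0000, 0.0000, 1.0000)
After 1 round: (0.2400, 0.2800, 0.2800, 0.2000)
After 2 rounds: (0.3152, 0.1904, 0.2528, 0.2416)
After 3 rounds: (0.3133, 0.2141, 0.2347, 0.2380)
After 4 rounds: (0.3112, 0.2098, 0.2376, 0.2414)
P(in $3 after 4 rounds) = 0.2376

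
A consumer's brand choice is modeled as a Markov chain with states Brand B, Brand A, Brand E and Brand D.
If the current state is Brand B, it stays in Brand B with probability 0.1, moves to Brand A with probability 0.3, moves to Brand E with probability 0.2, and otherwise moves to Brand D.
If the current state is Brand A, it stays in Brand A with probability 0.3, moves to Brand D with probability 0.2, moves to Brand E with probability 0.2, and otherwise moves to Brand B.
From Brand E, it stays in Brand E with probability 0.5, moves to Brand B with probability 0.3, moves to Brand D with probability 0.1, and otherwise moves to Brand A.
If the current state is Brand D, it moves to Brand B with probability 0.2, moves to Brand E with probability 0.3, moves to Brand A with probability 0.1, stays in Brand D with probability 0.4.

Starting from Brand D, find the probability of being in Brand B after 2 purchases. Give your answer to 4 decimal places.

0.2200

Propagate the distribution vector 2 purchases from Brand D.
After 0 purchases: (0.0000, 0.0000, 0.0000, 1.0000)
After 1 purchase: (0.2000, 0.1000, 0.3000, 0.4000)
After 2 purchases: (0.2200, 0.1600, 0.3300, 0.2900)
P(in Brand B after 2 purchases) = 0.2200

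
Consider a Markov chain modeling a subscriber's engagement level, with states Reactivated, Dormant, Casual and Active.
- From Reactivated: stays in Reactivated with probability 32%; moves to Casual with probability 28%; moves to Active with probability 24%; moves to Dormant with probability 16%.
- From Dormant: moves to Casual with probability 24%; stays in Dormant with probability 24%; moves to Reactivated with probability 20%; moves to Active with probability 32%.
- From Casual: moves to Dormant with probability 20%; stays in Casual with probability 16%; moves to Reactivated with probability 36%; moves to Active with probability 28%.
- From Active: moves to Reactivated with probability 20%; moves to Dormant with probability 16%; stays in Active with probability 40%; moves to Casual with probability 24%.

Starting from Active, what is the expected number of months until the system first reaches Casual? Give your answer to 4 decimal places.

Let t(s) be the expected number of months to first reach Casual from state s, with t(Casual) = 0. Conditioning on the first month:
t(Reactivated) = 1 + 0.32·t(Reactivated) + 0.16·t(Dormant) + 0.24·t(Active)
t(Dormant) = 1 + 0.2·t(Reactivated) + 0.24·t(Dormant) + 0.32·t(Active)
t(Active) = 1 + 0.2·t(Reactivated) + 0.16·t(Dormant) + 0.4·t(Active)
Solving: t(Reactivated) = 3.8321, t(Dormant) = 4.0146, t(Active) = 4.0146.
Expected months from Active to Casual: 4.0146.

4.0146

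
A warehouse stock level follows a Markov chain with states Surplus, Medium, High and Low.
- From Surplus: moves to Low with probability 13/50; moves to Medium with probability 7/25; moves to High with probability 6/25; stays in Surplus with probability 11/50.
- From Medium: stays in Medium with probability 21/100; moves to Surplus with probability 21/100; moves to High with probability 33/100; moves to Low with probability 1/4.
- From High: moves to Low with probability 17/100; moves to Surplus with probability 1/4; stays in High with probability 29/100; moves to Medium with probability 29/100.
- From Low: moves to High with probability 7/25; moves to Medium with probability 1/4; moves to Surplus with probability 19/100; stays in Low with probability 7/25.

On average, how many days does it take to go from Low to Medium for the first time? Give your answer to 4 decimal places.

Let t(s) be the expected number of days to first reach Medium from state s, with t(Medium) = 0. Conditioning on the first day:
t(Surplus) = 1 + 0.22·t(Surplus) + 0.24·t(High) + 0.26·t(Low)
t(High) = 1 + 0.25·t(Surplus) + 0.29·t(High) + 0.17·t(Low)
t(Low) = 1 + 0.19·t(Surplus) + 0.28·t(High) + 0.28·t(Low)
Solving: t(Surplus) = 3.6312, t(High) = 3.5826, t(Low) = 3.7404.
Expected days from Low to Medium: 3.7404.

3.7404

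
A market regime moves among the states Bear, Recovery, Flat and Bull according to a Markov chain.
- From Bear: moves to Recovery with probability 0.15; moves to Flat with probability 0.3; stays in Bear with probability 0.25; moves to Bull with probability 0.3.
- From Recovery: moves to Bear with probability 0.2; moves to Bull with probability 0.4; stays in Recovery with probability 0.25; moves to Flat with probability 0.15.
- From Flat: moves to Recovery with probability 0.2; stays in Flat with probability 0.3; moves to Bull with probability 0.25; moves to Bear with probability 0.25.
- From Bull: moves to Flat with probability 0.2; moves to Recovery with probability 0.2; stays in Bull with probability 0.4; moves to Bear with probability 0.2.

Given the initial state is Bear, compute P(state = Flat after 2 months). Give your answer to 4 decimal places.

0.2475

Propagate the distribution vector 2 months from Bear.
After 0 months: (1.0000, 0.0000, 0.0000, 0.0000)
After 1 month: (0.2500, 0.1500, 0.3000, 0.3000)
After 2 months: (0.2275, 0.1950, 0.2475, 0.3300)
P(in Flat after 2 months) = 0.2475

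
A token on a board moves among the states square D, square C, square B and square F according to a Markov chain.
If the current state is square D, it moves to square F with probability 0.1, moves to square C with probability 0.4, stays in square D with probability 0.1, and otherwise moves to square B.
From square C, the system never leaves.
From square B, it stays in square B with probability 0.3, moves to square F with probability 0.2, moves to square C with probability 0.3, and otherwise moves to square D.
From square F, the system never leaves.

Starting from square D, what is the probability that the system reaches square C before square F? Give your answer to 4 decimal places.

0.7273

Let h(s) be the probability of absorption at square C starting from transient state s. Then h(square C) = 1 and h(square F) = 0. By first-step analysis:
h(square D) = 0.1·h(square D) + 0.4·1 + 0.4·h(square B) + 0.1·0
h(square B) = 0.2·h(square D) + 0.3·1 + 0.3·h(square B) + 0.2·0
Solving: h(square D) = 0.7273, h(square B) = 0.6364.
Starting from square D, the probability is 0.7273.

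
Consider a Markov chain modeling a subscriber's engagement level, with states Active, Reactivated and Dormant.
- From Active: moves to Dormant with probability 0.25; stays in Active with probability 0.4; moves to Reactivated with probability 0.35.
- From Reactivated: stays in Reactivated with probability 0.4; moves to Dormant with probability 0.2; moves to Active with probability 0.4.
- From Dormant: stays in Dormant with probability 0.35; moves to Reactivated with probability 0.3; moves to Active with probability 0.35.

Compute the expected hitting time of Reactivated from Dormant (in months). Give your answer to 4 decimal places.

Let t(s) be the expected number of months to first reach Reactivated from state s, with t(Reactivated) = 0. Conditioning on the first month:
t(Active) = 1 + 0.4·t(Active) + 0.25·t(Dormant)
t(Dormant) = 1 + 0.35·t(Active) + 0.35·t(Dormant)
Solving: t(Active) = 2.9752, t(Dormant) = 3.1405.
Expected months from Dormant to Reactivated: 3.1405.

3.1405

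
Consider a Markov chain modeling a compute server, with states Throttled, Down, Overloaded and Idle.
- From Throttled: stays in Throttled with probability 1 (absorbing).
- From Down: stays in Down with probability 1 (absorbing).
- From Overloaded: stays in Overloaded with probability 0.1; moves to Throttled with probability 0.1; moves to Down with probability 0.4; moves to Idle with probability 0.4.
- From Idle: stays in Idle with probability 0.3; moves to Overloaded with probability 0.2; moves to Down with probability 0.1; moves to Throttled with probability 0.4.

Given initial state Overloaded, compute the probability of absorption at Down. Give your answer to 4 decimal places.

0.5818

Let h(s) be the probability of absorption at Down starting from transient state s. Then h(Down) = 1 and h(Throttled) = 0. By first-step analysis:
h(Overloaded) = 0.1·0 + 0.4·1 + 0.1·h(Overloaded) + 0.4·h(Idle)
h(Idle) = 0.4·0 + 0.1·1 + 0.2·h(Overloaded) + 0.3·h(Idle)
Solving: h(Overloaded) = 0.5818, h(Idle) = 0.3091.
Starting from Overloaded, the probability is 0.5818.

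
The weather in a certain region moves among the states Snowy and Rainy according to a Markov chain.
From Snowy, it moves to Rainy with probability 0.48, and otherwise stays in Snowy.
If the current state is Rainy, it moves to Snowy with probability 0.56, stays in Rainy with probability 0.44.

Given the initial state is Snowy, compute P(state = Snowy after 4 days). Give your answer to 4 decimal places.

0.5385

Propagate the distribution vector 4 days from Snowy.
After 0 days: (1.0000, 0.0000)
After 1 day: (0.5200, 0.4800)
After 2 days: (0.5392, 0.4608)
After 3 days: (0.5384, 0.4616)
After 4 days: (0.5385, 0.4615)
P(in Snowy after 4 days) = 0.5385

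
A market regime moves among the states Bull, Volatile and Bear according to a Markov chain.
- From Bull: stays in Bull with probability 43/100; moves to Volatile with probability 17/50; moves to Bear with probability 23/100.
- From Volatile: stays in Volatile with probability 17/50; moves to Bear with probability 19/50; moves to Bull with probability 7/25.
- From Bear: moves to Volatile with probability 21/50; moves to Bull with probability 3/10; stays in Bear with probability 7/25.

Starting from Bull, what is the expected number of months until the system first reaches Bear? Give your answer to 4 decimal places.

3.5587

Let t(s) be the expected number of months to first reach Bear from state s, with t(Bear) = 0. Conditioning on the first month:
t(Bull) = 1 + 0.43·t(Bull) + 0.34·t(Volatile)
t(Volatile) = 1 + 0.28·t(Bull) + 0.34·t(Volatile)
Solving: t(Bull) = 3.5587, t(Volatile) = 3.0249.
Expected months from Bull to Bear: 3.5587.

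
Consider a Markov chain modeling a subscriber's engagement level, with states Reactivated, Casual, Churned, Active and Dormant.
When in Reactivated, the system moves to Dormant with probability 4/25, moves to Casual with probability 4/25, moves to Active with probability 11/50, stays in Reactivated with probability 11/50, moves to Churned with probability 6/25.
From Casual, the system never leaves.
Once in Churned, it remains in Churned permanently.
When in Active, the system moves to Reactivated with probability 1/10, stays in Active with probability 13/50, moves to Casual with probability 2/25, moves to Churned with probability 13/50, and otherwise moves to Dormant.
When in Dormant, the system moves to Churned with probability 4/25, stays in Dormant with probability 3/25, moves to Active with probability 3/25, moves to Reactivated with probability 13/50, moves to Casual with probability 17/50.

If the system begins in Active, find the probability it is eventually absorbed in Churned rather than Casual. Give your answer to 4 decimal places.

0.6027

Let h(s) be the probability of absorption at Churned starting from transient state s. Then h(Churned) = 1 and h(Casual) = 0. By first-step analysis:
h(Reactivated) = 0.22·h(Reactivated) + 0.16·0 + 0.24·1 + 0.22·h(Active) + 0.16·h(Dormant)
h(Active) = 0.1·h(Reactivated) + 0.08·0 + 0.26·1 + 0.26·h(Active) + 0.3·h(Dormant)
h(Dormant) = 0.26·h(Reactivated) + 0.34·0 + 0.16·1 + 0.12·h(Active) + 0.12·h(Dormant)
Solving: h(Reactivated) = 0.5662, h(Active) = 0.6027, h(Dormant) = 0.4313.
Starting from Active, the probability is 0.6027.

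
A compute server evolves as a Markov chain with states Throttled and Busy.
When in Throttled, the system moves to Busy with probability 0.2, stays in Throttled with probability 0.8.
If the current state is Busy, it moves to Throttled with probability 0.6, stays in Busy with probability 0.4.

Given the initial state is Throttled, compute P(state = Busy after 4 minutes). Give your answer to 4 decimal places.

0.2496

Propagate the distribution vector 4 minutes from Throttled.
After 0 minutes: (1.0000, 0.0000)
After 1 minute: (0.8000, 0.2000)
After 2 minutes: (0.7600, 0.2400)
After 3 minutes: (0.7520, 0.2480)
After 4 minutes: (0.7504, 0.2496)
P(in Busy after 4 minutes) = 0.2496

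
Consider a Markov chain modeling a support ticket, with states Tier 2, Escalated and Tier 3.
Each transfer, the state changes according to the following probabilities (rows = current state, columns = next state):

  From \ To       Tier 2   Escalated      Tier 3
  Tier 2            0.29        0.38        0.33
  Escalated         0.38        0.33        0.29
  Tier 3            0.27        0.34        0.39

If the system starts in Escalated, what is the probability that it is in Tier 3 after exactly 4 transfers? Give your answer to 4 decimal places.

0.3362

Propagate the distribution vector 4 transfers from Escalated.
After 0 transfers: (0.0000, 1.0000, 0.0000)
After 1 transfer: (0.3800, 0.3300, 0.2900)
After 2 transfers: (0.3139, 0.3519, 0.3342)
After 3 transfers: (0.3150, 0.3490, 0.3360)
After 4 transfers: (0.3147, 0.3491, 0.3362)
P(in Tier 3 after 4 transfers) = 0.3362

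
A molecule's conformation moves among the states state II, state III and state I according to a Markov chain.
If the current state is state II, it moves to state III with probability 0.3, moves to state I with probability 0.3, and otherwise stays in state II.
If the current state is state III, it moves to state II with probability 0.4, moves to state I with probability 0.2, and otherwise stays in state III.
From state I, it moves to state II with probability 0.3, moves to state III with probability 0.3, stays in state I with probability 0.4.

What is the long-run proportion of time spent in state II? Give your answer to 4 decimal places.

0.3704

Let the stationary distribution be π with π = πP and π_1 + π_2 + π_3 = 1.
π_1 = 0.4·π_1 + 0.4·π_2 + 0.3·π_3
π_2 = 0.3·π_1 + 0.4·π_2 + 0.3·π_3
Solving with the normalization constraint gives π = (0.3704, 0.3333, 0.2963).
So the stationary probability of state II is 0.3704.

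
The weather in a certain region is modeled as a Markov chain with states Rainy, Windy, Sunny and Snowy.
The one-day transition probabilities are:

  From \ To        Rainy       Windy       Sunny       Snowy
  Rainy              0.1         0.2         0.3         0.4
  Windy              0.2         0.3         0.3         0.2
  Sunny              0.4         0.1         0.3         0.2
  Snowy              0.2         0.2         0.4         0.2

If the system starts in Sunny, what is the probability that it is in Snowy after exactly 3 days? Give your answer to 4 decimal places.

0.2440

Propagate the distribution vector 3 days from Sunny.
After 0 days: (0.0000, 0.0000, 1.0000, 0.0000)
After 1 day: (0.4000, 0.1000, 0.3000, 0.2000)
After 2 days: (0.2200, 0.1800, 0.3200, 0.2800)
After 3 days: (0.2420, 0.1860, 0.3280, 0.2440)
P(in Snowy after 3 days) = 0.2440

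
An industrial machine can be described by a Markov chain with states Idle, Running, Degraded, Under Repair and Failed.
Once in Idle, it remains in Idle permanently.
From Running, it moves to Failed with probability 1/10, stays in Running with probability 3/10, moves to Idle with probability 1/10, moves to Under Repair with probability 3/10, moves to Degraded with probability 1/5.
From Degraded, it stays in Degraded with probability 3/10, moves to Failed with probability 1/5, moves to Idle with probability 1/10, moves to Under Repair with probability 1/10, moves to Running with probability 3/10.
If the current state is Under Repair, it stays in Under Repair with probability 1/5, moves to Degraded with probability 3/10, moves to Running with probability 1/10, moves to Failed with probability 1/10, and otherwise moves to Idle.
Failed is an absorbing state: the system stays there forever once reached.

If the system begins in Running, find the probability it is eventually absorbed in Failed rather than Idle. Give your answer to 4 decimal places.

0.4615

Let h(s) be the probability of absorption at Failed starting from transient state s. Then h(Failed) = 1 and h(Idle) = 0. By first-step analysis:
h(Running) = 0.1·0 + 0.3·h(Running) + 0.2·h(Degraded) + 0.3·h(Under Repair) + 0.1·1
h(Degraded) = 0.1·0 + 0.3·h(Running) + 0.3·h(Degraded) + 0.1·h(Under Repair) + 0.2·1
h(Under Repair) = 0.3·0 + 0.1·h(Running) + 0.3·h(Degraded) + 0.2·h(Under Repair) + 0.1·1
Solving: h(Running) = 0.4615, h(Degraded) = 0.5385, h(Under Repair) = 0.3846.
Starting from Running, the probability is 0.4615.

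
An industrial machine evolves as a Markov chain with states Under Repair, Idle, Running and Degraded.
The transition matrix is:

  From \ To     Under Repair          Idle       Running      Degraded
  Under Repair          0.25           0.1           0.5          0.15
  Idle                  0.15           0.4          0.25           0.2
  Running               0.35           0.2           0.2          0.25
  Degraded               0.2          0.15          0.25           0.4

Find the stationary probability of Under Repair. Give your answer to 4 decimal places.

Let the stationary distribution be π with π = πP and π_1 + π_2 + π_3 + π_4 = 1.
π_1 = 0.25·π_1 + 0.15·π_2 + 0.35·π_3 + 0.2·π_4
π_2 = 0.1·π_1 + 0.4·π_2 + 0.2·π_3 + 0.15·π_4
π_3 = 0.5·π_1 + 0.25·π_2 + 0.2·π_3 + 0.25·π_4
Solving with the normalization constraint gives π = (0.2467, 0.2033, 0.2968, 0.2531).
So the stationary probability of Under Repair is 0.2467.

0.2467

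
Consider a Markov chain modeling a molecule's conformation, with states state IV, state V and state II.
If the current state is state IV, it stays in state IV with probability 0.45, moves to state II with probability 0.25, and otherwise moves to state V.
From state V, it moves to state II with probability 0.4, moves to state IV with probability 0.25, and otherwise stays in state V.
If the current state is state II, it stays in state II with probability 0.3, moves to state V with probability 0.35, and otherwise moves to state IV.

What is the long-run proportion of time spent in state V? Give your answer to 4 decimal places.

0.3324

Let the stationary distribution be π with π = πP and π_1 + π_2 + π_3 = 1.
π_1 = 0.45·π_1 + 0.25·π_2 + 0.35·π_3
π_2 = 0.3·π_1 + 0.35·π_2 + 0.35·π_3
Solving with the normalization constraint gives π = (0.3520, 0.3324, 0.3156).
So the stationary probability of state V is 0.3324.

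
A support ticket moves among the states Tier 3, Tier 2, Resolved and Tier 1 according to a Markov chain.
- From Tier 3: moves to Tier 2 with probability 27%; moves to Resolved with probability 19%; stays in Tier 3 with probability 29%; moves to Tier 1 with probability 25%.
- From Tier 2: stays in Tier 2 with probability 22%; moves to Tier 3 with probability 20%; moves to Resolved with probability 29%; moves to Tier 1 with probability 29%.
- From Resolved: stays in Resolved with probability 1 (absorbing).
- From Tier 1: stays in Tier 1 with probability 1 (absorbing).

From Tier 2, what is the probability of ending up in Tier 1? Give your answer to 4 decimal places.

0.5120

Let h(s) be the probability of absorption at Tier 1 starting from transient state s. Then h(Tier 1) = 1 and h(Resolved) = 0. By first-step analysis:
h(Tier 3) = 0.29·h(Tier 3) + 0.27·h(Tier 2) + 0.19·0 + 0.25·1
h(Tier 2) = 0.2·h(Tier 3) + 0.22·h(Tier 2) + 0.29·0 + 0.29·1
Solving: h(Tier 3) = 0.5468, h(Tier 2) = 0.5120.
Starting from Tier 2, the probability is 0.5120.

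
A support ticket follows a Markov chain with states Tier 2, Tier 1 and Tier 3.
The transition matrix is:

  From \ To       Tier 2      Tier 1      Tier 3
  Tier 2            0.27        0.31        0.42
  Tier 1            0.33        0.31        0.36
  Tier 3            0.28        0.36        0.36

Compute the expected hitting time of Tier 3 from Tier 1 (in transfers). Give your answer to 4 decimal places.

Let t(s) be the expected number of transfers to first reach Tier 3 from state s, with t(Tier 3) = 0. Conditioning on the first transfer:
t(Tier 2) = 1 + 0.27·t(Tier 2) + 0.31·t(Tier 1)
t(Tier 1) = 1 + 0.33·t(Tier 2) + 0.31·t(Tier 1)
Solving: t(Tier 2) = 2.4913, t(Tier 1) = 2.6408.
Expected transfers from Tier 1 to Tier 3: 2.6408.

2.6408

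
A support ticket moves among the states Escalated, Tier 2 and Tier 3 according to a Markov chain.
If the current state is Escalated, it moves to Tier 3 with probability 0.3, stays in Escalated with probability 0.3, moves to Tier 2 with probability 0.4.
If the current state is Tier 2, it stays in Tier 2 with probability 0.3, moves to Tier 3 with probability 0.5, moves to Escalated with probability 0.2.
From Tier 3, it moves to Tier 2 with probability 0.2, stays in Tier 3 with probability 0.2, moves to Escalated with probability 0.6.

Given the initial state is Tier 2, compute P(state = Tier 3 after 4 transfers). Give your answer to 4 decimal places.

Propagate the distribution vector 4 transfers from Tier 2.
After 0 transfers: (0.0000, 1.0000, 0.0000)
After 1 transfer: (0.2000, 0.3000, 0.5000)
After 2 transfers: (0.4200, 0.2700, 0.3100)
After 3 transfers: (0.3660, 0.3110, 0.3230)
After 4 transfers: (0.3658, 0.3043, 0.3299)
P(in Tier 3 after 4 transfers) = 0.3299

0.3299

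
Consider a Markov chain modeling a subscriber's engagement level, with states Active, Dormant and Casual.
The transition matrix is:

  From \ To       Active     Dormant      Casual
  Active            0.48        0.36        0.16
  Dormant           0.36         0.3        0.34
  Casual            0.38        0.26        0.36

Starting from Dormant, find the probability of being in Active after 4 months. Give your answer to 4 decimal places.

Propagate the distribution vector 4 months from Dormant.
After 0 months: (0.0000, 1.0000, 0.0000)
After 1 month: (0.3600, 0.3000, 0.3400)
After 2 months: (0.4100, 0.3080, 0.2820)
After 3 months: (0.4148, 0.3133, 0.2718)
After 4 months: (0.4152, 0.3140, 0.2708)
P(in Active after 4 months) = 0.4152

0.4152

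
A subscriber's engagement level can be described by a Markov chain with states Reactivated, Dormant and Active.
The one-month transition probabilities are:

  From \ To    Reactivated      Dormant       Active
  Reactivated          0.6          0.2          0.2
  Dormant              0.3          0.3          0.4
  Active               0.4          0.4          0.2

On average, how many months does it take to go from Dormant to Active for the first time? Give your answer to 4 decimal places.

Let t(s) be the expected number of months to first reach Active from state s, with t(Active) = 0. Conditioning on the first month:
t(Reactivated) = 1 + 0.6·t(Reactivated) + 0.2·t(Dormant)
t(Dormant) = 1 + 0.3·t(Reactivated) + 0.3·t(Dormant)
Solving: t(Reactivated) = 4.0909, t(Dormant) = 3.1818.
Expected months from Dormant to Active: 3.1818.

3.1818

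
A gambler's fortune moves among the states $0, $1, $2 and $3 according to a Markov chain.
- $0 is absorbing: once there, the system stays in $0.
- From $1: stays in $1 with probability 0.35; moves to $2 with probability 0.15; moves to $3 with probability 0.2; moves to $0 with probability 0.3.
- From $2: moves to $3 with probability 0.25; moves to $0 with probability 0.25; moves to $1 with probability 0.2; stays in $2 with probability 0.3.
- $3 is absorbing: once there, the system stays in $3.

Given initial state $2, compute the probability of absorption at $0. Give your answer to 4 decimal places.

0.5235

Let h(s) be the probability of absorption at $0 starting from transient state s. Then h($0) = 1 and h($3) = 0. By first-step analysis:
h($1) = 0.3·1 + 0.35·h($1) + 0.15·h($2) + 0.2·0
h($2) = 0.25·1 + 0.2·h($1) + 0.3·h($2) + 0.25·0
Solving: h($1) = 0.5824, h($2) = 0.5235.
Starting from $2, the probability is 0.5235.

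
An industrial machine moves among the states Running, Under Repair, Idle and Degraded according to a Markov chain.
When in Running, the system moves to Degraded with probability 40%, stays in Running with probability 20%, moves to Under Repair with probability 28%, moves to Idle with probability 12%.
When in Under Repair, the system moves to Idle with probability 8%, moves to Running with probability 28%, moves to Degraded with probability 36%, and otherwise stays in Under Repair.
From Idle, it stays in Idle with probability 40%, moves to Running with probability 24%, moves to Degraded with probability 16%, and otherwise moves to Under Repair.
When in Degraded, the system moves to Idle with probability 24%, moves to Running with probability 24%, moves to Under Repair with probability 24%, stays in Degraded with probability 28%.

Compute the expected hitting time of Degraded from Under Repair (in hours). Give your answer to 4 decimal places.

Let t(s) be the expected number of hours to first reach Degraded from state s, with t(Degraded) = 0. Conditioning on the first hour:
t(Running) = 1 + 0.2·t(Running) + 0.28·t(Under Repair) + 0.12·t(Idle)
t(Under Repair) = 1 + 0.28·t(Running) + 0.28·t(Under Repair) + 0.08·t(Idle)
t(Idle) = 1 + 0.24·t(Running) + 0.2·t(Under Repair) + 0.4·t(Idle)
Solving: t(Running) = 2.8340, t(Under Repair) = 2.9099, t(Idle) = 3.7702.
Expected hours from Under Repair to Degraded: 2.9099.

2.9099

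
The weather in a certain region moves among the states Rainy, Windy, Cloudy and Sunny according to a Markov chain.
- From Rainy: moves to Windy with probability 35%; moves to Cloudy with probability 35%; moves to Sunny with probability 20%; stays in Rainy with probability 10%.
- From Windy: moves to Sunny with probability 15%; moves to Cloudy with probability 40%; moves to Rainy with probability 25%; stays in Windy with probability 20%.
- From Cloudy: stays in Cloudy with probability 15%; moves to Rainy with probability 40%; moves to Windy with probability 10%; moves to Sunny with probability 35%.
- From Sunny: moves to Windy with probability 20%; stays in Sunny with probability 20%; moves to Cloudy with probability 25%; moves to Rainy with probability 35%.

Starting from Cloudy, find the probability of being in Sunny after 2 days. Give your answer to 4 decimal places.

Propagate the distribution vector 2 days from Cloudy.
After 0 days: (0.0000, 0.0000, 1.0000, 0.0000)
After 1 day: (0.4000, 0.1000, 0.1500, 0.3500)
After 2 days: (0.2475, 0.2450, 0.2900, 0.2175)
P(in Sunny after 2 days) = 0.2175

0.2175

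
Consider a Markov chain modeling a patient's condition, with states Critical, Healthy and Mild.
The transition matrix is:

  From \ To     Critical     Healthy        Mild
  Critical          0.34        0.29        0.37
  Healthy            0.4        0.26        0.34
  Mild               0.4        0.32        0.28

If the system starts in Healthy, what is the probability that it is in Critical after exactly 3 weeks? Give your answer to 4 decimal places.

Propagate the distribution vector 3 weeks from Healthy.
After 0 weeks: (0.0000, 1.0000, 0.0000)
After 1 week: (0.4000, 0.2600, 0.3400)
After 2 weeks: (0.3760, 0.2924, 0.3316)
After 3 weeks: (0.3774, 0.2912, 0.3314)
P(in Critical after 3 weeks) = 0.3774

0.3774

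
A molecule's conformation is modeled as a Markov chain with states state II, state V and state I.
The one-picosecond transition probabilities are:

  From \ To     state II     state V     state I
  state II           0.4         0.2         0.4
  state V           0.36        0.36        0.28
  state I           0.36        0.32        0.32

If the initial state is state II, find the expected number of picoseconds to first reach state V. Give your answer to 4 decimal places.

Let t(s) be the expected number of picoseconds to first reach state V from state s, with t(state V) = 0. Conditioning on the first picosecond:
t(state II) = 1 + 0.4·t(state II) + 0.4·t(state I)
t(state I) = 1 + 0.36·t(state II) + 0.32·t(state I)
Solving: t(state II) = 4.0909, t(state I) = 3.6364.
Expected picoseconds from state II to state V: 4.0909.

4.0909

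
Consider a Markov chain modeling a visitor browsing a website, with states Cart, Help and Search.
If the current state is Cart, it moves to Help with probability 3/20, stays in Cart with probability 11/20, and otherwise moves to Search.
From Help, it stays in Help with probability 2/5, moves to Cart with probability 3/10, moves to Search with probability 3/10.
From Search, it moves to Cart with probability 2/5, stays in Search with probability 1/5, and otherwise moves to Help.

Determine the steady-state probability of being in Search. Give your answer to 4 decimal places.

Let the stationary distribution be π with π = πP and π_1 + π_2 + π_3 = 1.
π_1 = 0.55·π_1 + 0.3·π_2 + 0.4·π_3
π_2 = 0.15·π_1 + 0.4·π_2 + 0.4·π_3
Solving with the normalization constraint gives π = (0.4364, 0.2909, 0.2727).
So the stationary probability of Search is 0.2727.

0.2727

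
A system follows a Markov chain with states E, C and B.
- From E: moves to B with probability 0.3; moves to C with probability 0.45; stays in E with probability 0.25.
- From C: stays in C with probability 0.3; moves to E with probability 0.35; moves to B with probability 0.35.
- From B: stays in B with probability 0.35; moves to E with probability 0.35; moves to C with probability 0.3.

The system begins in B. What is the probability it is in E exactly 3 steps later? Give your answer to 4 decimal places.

0.3185

Propagate the distribution vector 3 steps from B.
After 0 steps: (0.0000, 0.0000, 1.0000)
After 1 step: (0.3500, 0.3000, 0.3500)
After 2 steps: (0.3150, 0.3525, 0.3325)
After 3 steps: (0.3185, 0.3473, 0.3343)
P(in E after 3 steps) = 0.3185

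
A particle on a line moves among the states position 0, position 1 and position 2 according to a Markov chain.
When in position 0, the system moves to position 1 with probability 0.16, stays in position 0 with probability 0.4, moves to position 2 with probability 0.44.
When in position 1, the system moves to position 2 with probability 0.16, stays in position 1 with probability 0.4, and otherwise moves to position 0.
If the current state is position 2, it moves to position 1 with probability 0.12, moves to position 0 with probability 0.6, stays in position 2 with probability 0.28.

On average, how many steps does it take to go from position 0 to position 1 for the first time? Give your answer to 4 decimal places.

Let t(s) be the expected number of steps to first reach position 1 from state s, with t(position 1) = 0. Conditioning on the first step:
t(position 0) = 1 + 0.4·t(position 0) + 0.44·t(position 2)
t(position 2) = 1 + 0.6·t(position 0) + 0.28·t(position 2)
Solving: t(position 0) = 6.9048, t(position 2) = 7.1429.
Expected steps from position 0 to position 1: 6.9048.

6.9048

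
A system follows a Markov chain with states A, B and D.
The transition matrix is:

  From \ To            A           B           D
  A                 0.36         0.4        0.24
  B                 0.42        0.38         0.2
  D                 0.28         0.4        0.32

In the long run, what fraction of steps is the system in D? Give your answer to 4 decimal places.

0.2438

Let the stationary distribution be π with π = πP and π_1 + π_2 + π_3 = 1.
π_1 = 0.36·π_1 + 0.42·π_2 + 0.28·π_3
π_2 = 0.4·π_1 + 0.38·π_2 + 0.4·π_3
Solving with the normalization constraint gives π = (0.3640, 0.3922, 0.2438).
So the stationary probability of D is 0.2438.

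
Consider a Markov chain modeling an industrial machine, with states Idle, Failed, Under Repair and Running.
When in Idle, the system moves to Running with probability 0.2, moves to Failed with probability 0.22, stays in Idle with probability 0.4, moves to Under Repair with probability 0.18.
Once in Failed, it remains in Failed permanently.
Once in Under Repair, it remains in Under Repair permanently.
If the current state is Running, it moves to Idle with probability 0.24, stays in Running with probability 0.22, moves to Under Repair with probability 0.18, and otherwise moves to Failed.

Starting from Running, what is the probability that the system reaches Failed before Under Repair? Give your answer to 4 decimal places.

0.6400

Let h(s) be the probability of absorption at Failed starting from transient state s. Then h(Failed) = 1 and h(Under Repair) = 0. By first-step analysis:
h(Idle) = 0.4·h(Idle) + 0.22·1 + 0.18·0 + 0.2·h(Running)
h(Running) = 0.24·h(Idle) + 0.36·1 + 0.18·0 + 0.22·h(Running)
Solving: h(Idle) = 0.5800, h(Running) = 0.6400.
Starting from Running, the probability is 0.6400.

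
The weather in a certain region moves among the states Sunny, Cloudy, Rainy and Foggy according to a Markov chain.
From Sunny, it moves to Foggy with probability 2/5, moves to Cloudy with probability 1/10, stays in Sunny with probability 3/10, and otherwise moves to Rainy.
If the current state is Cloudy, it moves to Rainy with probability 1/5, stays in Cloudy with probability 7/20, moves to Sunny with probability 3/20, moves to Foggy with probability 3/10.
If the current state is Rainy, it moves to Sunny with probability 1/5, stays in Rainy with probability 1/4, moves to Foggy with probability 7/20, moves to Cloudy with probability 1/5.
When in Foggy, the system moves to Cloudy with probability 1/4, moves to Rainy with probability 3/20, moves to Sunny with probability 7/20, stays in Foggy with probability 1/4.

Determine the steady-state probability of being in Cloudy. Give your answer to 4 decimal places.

0.2232

Let the stationary distribution be π with π = πP and π_1 + π_2 + π_3 + π_4 = 1.
π_1 = 0.3·π_1 + 0.15·π_2 + 0.2·π_3 + 0.35·π_4
π_2 = 0.1·π_1 + 0.35·π_2 + 0.2·π_3 + 0.25·π_4
π_3 = 0.2·π_1 + 0.2·π_2 + 0.25·π_3 + 0.15·π_4
Solving with the normalization constraint gives π = (0.2632, 0.2232, 0.1937, 0.3200).
So the stationary probability of Cloudy is 0.2232.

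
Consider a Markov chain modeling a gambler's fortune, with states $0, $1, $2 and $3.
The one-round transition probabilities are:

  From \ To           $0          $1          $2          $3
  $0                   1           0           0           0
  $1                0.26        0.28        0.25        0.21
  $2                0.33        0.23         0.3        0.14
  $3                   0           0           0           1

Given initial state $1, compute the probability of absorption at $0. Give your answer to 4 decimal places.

0.5924

Let h(s) be the probability of absorption at $0 starting from transient state s. Then h($0) = 1 and h($3) = 0. By first-step analysis:
h($1) = 0.26·1 + 0.28·h($1) + 0.25·h($2) + 0.21·0
h($2) = 0.33·1 + 0.23·h($1) + 0.3·h($2) + 0.14·0
Solving: h($1) = 0.5924, h($2) = 0.6661.
Starting from $1, the probability is 0.5924.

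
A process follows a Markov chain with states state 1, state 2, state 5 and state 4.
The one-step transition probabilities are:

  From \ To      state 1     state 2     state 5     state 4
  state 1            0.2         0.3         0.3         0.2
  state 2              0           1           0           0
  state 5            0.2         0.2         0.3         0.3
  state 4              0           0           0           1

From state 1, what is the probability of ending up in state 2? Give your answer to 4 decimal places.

Let h(s) be the probability of absorption at state 2 starting from transient state s. Then h(state 2) = 1 and h(state 4) = 0. By first-step analysis:
h(state 1) = 0.2·h(state 1) + 0.3·1 + 0.3·h(state 5) + 0.2·0
h(state 5) = 0.2·h(state 1) + 0.2·1 + 0.3·h(state 5) + 0.3·0
Solving: h(state 1) = 0.5400, h(state 5) = 0.4400.
Starting from state 1, the probability is 0.5400.

0.5400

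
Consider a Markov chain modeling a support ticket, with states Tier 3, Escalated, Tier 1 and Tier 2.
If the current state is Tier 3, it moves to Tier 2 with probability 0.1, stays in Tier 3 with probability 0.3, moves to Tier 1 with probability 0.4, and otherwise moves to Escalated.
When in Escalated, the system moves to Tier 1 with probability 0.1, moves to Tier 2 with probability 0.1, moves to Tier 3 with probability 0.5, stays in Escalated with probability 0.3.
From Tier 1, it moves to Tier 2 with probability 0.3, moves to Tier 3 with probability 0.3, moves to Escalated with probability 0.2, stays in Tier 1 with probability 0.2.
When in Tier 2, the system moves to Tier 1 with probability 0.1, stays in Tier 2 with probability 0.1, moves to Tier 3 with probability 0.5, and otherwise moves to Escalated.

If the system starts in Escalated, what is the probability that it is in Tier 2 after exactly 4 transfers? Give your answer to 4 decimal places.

Propagate the distribution vector 4 transfers from Escalated.
After 0 transfers: (0.0000, 1.0000, 0.0000, 0.0000)
After 1 transfer: (0.5000, 0.3000, 0.1000, 0.1000)
After 2 transfers: (0.3800, 0.2400, 0.2600, 0.1200)
After 3 transfers: (0.3720, 0.2360, 0.2400, 0.1520)
After 4 transfers: (0.3776, 0.2388, 0.2356, 0.1480)
P(in Tier 2 after 4 transfers) = 0.1480

0.1480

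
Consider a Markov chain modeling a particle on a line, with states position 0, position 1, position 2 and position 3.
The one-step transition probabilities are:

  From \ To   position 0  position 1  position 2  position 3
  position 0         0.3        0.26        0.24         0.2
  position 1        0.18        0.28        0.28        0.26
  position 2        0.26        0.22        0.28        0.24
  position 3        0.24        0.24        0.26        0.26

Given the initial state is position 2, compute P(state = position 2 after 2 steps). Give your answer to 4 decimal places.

Propagate the distribution vector 2 steps from position 2.
After 0 steps: (0.0000, 0.0000, 1.0000, 0.0000)
After 1 step: (0.2600, 0.2200, 0.2800, 0.2400)
After 2 steps: (0.2480, 0.2484, 0.2648, 0.2388)
P(in position 2 after 2 steps) = 0.2648

0.2648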